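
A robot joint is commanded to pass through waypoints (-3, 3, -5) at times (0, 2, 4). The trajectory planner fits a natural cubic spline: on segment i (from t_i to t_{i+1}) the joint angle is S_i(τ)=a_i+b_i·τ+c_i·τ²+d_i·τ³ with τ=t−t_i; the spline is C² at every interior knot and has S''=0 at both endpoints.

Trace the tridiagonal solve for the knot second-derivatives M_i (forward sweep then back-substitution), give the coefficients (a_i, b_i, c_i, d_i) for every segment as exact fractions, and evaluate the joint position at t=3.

  seg 0: a=-3 b=19/4 c=0 d=-7/16
  seg 1: a=3 b=-1/2 c=-21/8 d=7/16
S(3) = 5/16

Δ: Δ0=3, Δ1=-4
row 1: diag=8, rhs=-42; c'=1/4, d'=-21/4
back: M1=-21/4
M: M0=0, M1=-21/4, M2=0
seg 0: a=-3, c=M0/2=0, d=(M1−M0)/(6·2)=-7/16, b=Δ0−h0·(2M0+M1)/6=19/4
seg 1: a=3, c=M1/2=-21/8, d=(M2−M1)/(6·2)=7/16, b=Δ1−h1·(2M1+M2)/6=-1/2
t_q=3 → seg 1, τ=1; S=3+-1/2·τ+-21/8·τ²+7/16·τ³=5/16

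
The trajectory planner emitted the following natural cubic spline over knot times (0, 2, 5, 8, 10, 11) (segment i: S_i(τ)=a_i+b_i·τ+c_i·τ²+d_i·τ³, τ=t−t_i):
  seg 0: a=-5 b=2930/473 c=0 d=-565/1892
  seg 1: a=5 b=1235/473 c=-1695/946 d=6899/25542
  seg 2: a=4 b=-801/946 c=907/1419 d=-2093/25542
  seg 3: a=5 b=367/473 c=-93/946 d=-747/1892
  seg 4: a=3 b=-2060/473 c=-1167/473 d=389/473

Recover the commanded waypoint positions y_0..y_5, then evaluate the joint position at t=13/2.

y_0=-5 y_1=5 y_2=4 y_3=5 y_4=3 y_5=-3
S(13/2) = 29451/7568

y_0 = S_0(0) = a_0 = -5
y_1 = S_1(0) = a_1 = 5
y_2 = S_2(0) = a_2 = 4
y_3 = S_3(0) = a_3 = 5
y_4 = S_4(0) = a_4 = 3
y_5 = S_4(1) = -3
t_q=13/2 is in segment 2 (τ=3/2); S_2(τ)=29451/7568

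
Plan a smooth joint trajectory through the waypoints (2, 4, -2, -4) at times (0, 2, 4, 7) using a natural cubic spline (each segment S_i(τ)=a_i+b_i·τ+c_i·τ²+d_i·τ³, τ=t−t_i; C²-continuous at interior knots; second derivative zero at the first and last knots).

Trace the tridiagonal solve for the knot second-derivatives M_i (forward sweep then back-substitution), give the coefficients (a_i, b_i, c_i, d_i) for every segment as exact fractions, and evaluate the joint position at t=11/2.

Δ: Δ0=1, Δ1=-3, Δ2=-2/3
row 1: diag=8, rhs=-24; c'=1/4, d'=-3
row 2: denom=10−2·1/4=19/2; d'=(14−2·-3)/(19/2)=40/19
back: M2=40/19
back: M1=-3−1/4·40/19=-67/19
M: M0=0, M1=-67/19, M2=40/19, M3=0
seg 0: a=2, c=M0/2=0, d=(M1−M0)/(6·2)=-67/228, b=Δ0−h0·(2M0+M1)/6=124/57
seg 1: a=4, c=M1/2=-67/38, d=(M2−M1)/(6·2)=107/228, b=Δ1−h1·(2M1+M2)/6=-77/57
seg 2: a=-2, c=M2/2=20/19, d=(M3−M2)/(6·3)=-20/171, b=Δ2−h2·(2M2+M3)/6=-158/57
t_q=11/2 → seg 2, τ=3/2; S=-2+-158/57·τ+20/19·τ²+-20/171·τ³=-159/38

  seg 0: a=2 b=124/57 c=0 d=-67/228
  seg 1: a=4 b=-77/57 c=-67/38 d=107/228
  seg 2: a=-2 b=-158/57 c=20/19 d=-20/171
S(11/2) = -159/38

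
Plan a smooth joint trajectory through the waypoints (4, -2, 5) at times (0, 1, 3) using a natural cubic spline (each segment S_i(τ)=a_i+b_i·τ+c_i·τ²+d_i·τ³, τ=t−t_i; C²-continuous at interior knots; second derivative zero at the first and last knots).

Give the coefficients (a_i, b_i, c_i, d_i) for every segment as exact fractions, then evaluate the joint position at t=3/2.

Δ: Δ0=-6, Δ1=7/2
row 1: diag=6, rhs=57; c'=1/3, d'=19/2
back: M1=19/2
M: M0=0, M1=19/2, M2=0
seg 0: a=4, c=M0/2=0, d=(M1−M0)/(6·1)=19/12, b=Δ0−h0·(2M0+M1)/6=-91/12
seg 1: a=-2, c=M1/2=19/4, d=(M2−M1)/(6·2)=-19/24, b=Δ1−h1·(2M1+M2)/6=-17/6
t_q=3/2 → seg 1, τ=1/2; S=-2+-17/6·τ+19/4·τ²+-19/24·τ³=-149/64

  seg 0: a=4 b=-91/12 c=0 d=19/12
  seg 1: a=-2 b=-17/6 c=19/4 d=-19/24
S(3/2) = -149/64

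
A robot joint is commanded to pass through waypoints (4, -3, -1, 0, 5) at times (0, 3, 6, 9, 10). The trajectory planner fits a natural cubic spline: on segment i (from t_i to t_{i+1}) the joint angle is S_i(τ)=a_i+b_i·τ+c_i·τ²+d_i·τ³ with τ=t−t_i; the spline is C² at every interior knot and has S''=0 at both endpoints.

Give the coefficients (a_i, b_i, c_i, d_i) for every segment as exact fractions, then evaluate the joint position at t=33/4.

Δ: Δ0=-7/3, Δ1=2/3, Δ2=1/3, Δ3=5
row 1: diag=12, rhs=18; c'=1/4, d'=3/2
row 2: denom=12−3·1/4=45/4; d'=(-2−3·3/2)/(45/4)=-26/45
row 3: denom=8−3·4/15=36/5; d'=(28−3·-26/45)/(36/5)=223/54
back: M3=223/54
back: M2=-26/45−4/15·223/54=-136/81
back: M1=3/2−1/4·-136/81=311/162
M: M0=0, M1=311/162, M2=-136/81, M3=223/54, M4=0
seg 0: a=4, c=M0/2=0, d=(M1−M0)/(6·3)=311/2916, b=Δ0−h0·(2M0+M1)/6=-1067/324
seg 1: a=-3, c=M1/2=311/324, d=(M2−M1)/(6·3)=-583/2916, b=Δ1−h1·(2M1+M2)/6=-67/162
seg 2: a=-1, c=M2/2=-68/81, d=(M3−M2)/(6·3)=941/2916, b=Δ2−h2·(2M2+M3)/6=-17/324
seg 3: a=0, c=M3/2=223/108, d=(M4−M3)/(6·1)=-223/324, b=Δ3−h3·(2M3+M4)/6=587/162
t_q=33/4 → seg 2, τ=9/4; S=-1+-17/324·τ+-68/81·τ²+941/2916·τ³=-3899/2304

  seg 0: a=4 b=-1067/324 c=0 d=311/2916
  seg 1: a=-3 b=-67/162 c=311/324 d=-583/2916
  seg 2: a=-1 b=-17/324 c=-68/81 d=941/2916
  seg 3: a=0 b=587/162 c=223/108 d=-223/324
S(33/4) = -3899/2304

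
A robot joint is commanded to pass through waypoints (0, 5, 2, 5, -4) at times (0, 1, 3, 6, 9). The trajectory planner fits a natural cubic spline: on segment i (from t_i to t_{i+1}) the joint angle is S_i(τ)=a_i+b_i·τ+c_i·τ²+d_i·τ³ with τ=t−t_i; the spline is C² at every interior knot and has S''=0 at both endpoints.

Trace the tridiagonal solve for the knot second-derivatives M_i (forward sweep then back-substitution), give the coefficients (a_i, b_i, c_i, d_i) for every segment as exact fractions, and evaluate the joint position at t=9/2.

Δ: Δ0=5, Δ1=-3/2, Δ2=1, Δ3=-3
row 1: diag=6, rhs=-39; c'=1/3, d'=-13/2
row 2: denom=10−2·1/3=28/3; d'=(15−2·-13/2)/(28/3)=3
row 3: denom=12−3·9/28=309/28; d'=(-24−3·3)/(309/28)=-308/103
back: M3=-308/103
back: M2=3−9/28·-308/103=408/103
back: M1=-13/2−1/3·408/103=-1611/206
M: M0=0, M1=-1611/206, M2=408/103, M3=-308/103, M4=0
seg 0: a=0, c=M0/2=0, d=(M1−M0)/(6·1)=-537/412, b=Δ0−h0·(2M0+M1)/6=2597/412
seg 1: a=5, c=M1/2=-1611/412, d=(M2−M1)/(6·2)=809/824, b=Δ1−h1·(2M1+M2)/6=493/206
seg 2: a=2, c=M2/2=204/103, d=(M3−M2)/(6·3)=-358/927, b=Δ2−h2·(2M2+M3)/6=-151/103
seg 3: a=5, c=M3/2=-154/103, d=(M4−M3)/(6·3)=154/927, b=Δ3−h3·(2M3+M4)/6=-1/103
t_q=9/2 → seg 2, τ=3/2; S=2+-151/103·τ+204/103·τ²+-358/927·τ³=1217/412

  seg 0: a=0 b=2597/412 c=0 d=-537/412
  seg 1: a=5 b=493/206 c=-1611/412 d=809/824
  seg 2: a=2 b=-151/103 c=204/103 d=-358/927
  seg 3: a=5 b=-1/103 c=-154/103 d=154/927
S(9/2) = 1217/412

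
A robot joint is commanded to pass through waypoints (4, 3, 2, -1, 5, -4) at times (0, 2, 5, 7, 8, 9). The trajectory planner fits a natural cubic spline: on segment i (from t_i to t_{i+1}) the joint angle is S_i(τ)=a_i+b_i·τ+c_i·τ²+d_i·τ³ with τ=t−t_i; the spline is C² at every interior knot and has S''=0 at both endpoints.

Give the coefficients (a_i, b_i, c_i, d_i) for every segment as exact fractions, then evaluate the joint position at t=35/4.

Δ: Δ0=-1/2, Δ1=-1/3, Δ2=-3/2, Δ3=6, Δ4=-9
row 1: diag=10, rhs=1; c'=3/10, d'=1/10
row 2: denom=10−3·3/10=91/10; d'=(-7−3·1/10)/(91/10)=-73/91
row 3: denom=6−2·20/91=506/91; d'=(45−2·-73/91)/(506/91)=4241/506
row 4: denom=4−1·91/506=1933/506; d'=(-90−1·4241/506)/(1933/506)=-49781/1933
back: M4=-49781/1933
back: M3=4241/506−91/506·-49781/1933=25154/1933
back: M2=-73/91−20/91·25154/1933=-7079/1933
back: M1=1/10−3/10·-7079/1933=2317/1933
M: M0=0, M1=2317/1933, M2=-7079/1933, M3=25154/1933, M4=-49781/1933, M5=0
seg 0: a=4, c=M0/2=0, d=(M1−M0)/(6·2)=2317/23196, b=Δ0−h0·(2M0+M1)/6=-10433/11598
seg 1: a=3, c=M1/2=2317/3866, d=(M2−M1)/(6·3)=-522/1933, b=Δ1−h1·(2M1+M2)/6=3469/11598
seg 2: a=2, c=M2/2=-7079/3866, d=(M3−M2)/(6·2)=32233/23196, b=Δ2−h2·(2M2+M3)/6=-39389/11598
seg 3: a=-1, c=M3/2=12577/1933, d=(M4−M3)/(6·1)=-74935/11598, b=Δ3−h3·(2M3+M4)/6=69061/11598
seg 4: a=5, c=M4/2=-49781/3866, d=(M5−M4)/(6·1)=49781/11598, b=Δ4−h4·(2M4+M5)/6=-2410/5799
t_q=35/4 → seg 4, τ=3/4; S=5+-2410/5799·τ+-49781/3866·τ²+49781/11598·τ³=-184087/247424

  seg 0: a=4 b=-10433/11598 c=0 d=2317/23196
  seg 1: a=3 b=3469/11598 c=2317/3866 d=-522/1933
  seg 2: a=2 b=-39389/11598 c=-7079/3866 d=32233/23196
  seg 3: a=-1 b=69061/11598 c=12577/1933 d=-74935/11598
  seg 4: a=5 b=-2410/5799 c=-49781/3866 d=49781/11598
S(35/4) = -184087/247424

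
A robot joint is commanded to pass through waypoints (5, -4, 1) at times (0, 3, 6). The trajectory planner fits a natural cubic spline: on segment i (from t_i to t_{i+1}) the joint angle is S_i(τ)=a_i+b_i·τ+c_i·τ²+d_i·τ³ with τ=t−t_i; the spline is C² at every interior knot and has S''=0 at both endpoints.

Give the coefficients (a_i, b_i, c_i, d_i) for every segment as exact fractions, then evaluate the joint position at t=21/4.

  seg 0: a=5 b=-25/6 c=0 d=7/54
  seg 1: a=-4 b=-2/3 c=7/6 d=-7/54
S(21/4) = -137/128

Δ: Δ0=-3, Δ1=5/3
row 1: diag=12, rhs=28; c'=1/4, d'=7/3
back: M1=7/3
M: M0=0, M1=7/3, M2=0
seg 0: a=5, c=M0/2=0, d=(M1−M0)/(6·3)=7/54, b=Δ0−h0·(2M0+M1)/6=-25/6
seg 1: a=-4, c=M1/2=7/6, d=(M2−M1)/(6·3)=-7/54, b=Δ1−h1·(2M1+M2)/6=-2/3
t_q=21/4 → seg 1, τ=9/4; S=-4+-2/3·τ+7/6·τ²+-7/54·τ³=-137/128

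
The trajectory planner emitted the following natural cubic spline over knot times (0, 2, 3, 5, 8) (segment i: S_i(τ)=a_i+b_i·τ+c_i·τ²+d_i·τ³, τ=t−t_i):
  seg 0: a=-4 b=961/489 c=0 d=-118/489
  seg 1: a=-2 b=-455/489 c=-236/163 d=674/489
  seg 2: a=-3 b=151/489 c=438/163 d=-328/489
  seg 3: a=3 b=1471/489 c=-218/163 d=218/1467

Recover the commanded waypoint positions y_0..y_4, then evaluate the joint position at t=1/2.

y_0 = S_0(0) = a_0 = -4
y_1 = S_1(0) = a_1 = -2
y_2 = S_2(0) = a_2 = -3
y_3 = S_3(0) = a_3 = 3
y_4 = S_3(3) = 4
t_q=1/2 is in segment 0 (τ=1/2); S_0(τ)=-1987/652

y_0=-4 y_1=-2 y_2=-3 y_3=3 y_4=4
S(1/2) = -1987/652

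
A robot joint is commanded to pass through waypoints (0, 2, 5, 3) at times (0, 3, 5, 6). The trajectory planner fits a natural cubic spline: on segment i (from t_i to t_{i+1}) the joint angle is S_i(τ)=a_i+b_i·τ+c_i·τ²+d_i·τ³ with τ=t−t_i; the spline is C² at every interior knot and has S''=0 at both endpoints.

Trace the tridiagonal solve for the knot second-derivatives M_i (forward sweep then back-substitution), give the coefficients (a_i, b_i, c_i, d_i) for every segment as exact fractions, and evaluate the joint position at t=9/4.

Δ: Δ0=2/3, Δ1=3/2, Δ2=-2
row 1: diag=10, rhs=5; c'=1/5, d'=1/2
row 2: denom=6−2·1/5=28/5; d'=(-21−2·1/2)/(28/5)=-55/14
back: M2=-55/14
back: M1=1/2−1/5·-55/14=9/7
M: M0=0, M1=9/7, M2=-55/14, M3=0
seg 0: a=0, c=M0/2=0, d=(M1−M0)/(6·3)=1/14, b=Δ0−h0·(2M0+M1)/6=1/42
seg 1: a=2, c=M1/2=9/14, d=(M2−M1)/(6·2)=-73/168, b=Δ1−h1·(2M1+M2)/6=41/21
seg 2: a=5, c=M2/2=-55/28, d=(M3−M2)/(6·1)=55/84, b=Δ2−h2·(2M2+M3)/6=-29/42
t_q=9/4 → seg 0, τ=9/4; S=0+1/42·τ+0·τ²+1/14·τ³=111/128

  seg 0: a=0 b=1/42 c=0 d=1/14
  seg 1: a=2 b=41/21 c=9/14 d=-73/168
  seg 2: a=5 b=-29/42 c=-55/28 d=55/84
S(9/4) = 111/128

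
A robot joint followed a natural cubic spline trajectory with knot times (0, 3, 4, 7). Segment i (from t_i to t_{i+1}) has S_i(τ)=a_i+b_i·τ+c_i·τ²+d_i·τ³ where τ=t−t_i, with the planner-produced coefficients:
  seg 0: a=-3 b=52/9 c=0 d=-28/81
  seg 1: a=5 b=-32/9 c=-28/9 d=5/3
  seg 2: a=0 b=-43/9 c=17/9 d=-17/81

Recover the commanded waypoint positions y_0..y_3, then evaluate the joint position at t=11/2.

y_0 = S_0(0) = a_0 = -3
y_1 = S_1(0) = a_1 = 5
y_2 = S_2(0) = a_2 = 0
y_3 = S_2(3) = -3
t_q=11/2 is in segment 2 (τ=3/2); S_2(τ)=-29/8

y_0=-3 y_1=5 y_2=0 y_3=-3
S(11/2) = -29/8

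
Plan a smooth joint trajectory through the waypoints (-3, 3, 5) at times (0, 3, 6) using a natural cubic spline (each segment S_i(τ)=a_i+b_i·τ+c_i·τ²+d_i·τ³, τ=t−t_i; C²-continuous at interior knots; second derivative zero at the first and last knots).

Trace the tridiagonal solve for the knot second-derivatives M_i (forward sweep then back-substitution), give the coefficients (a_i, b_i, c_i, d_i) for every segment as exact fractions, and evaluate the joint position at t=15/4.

  seg 0: a=-3 b=7/3 c=0 d=-1/27
  seg 1: a=3 b=4/3 c=-1/3 d=1/27
S(15/4) = 245/64

Δ: Δ0=2, Δ1=2/3
row 1: diag=12, rhs=-8; c'=1/4, d'=-2/3
back: M1=-2/3
M: M0=0, M1=-2/3, M2=0
seg 0: a=-3, c=M0/2=0, d=(M1−M0)/(6·3)=-1/27, b=Δ0−h0·(2M0+M1)/6=7/3
seg 1: a=3, c=M1/2=-1/3, d=(M2−M1)/(6·3)=1/27, b=Δ1−h1·(2M1+M2)/6=4/3
t_q=15/4 → seg 1, τ=3/4; S=3+4/3·τ+-1/3·τ²+1/27·τ³=245/64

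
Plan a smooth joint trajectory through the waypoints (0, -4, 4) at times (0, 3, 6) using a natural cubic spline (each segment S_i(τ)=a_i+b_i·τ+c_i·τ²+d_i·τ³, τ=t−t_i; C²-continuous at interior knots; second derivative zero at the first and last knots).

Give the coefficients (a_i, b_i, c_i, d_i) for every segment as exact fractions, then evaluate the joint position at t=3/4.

  seg 0: a=0 b=-7/3 c=0 d=1/9
  seg 1: a=-4 b=2/3 c=1 d=-1/9
S(3/4) = -109/64

Δ: Δ0=-4/3, Δ1=8/3
row 1: diag=12, rhs=24; c'=1/4, d'=2
back: M1=2
M: M0=0, M1=2, M2=0
seg 0: a=0, c=M0/2=0, d=(M1−M0)/(6·3)=1/9, b=Δ0−h0·(2M0+M1)/6=-7/3
seg 1: a=-4, c=M1/2=1, d=(M2−M1)/(6·3)=-1/9, b=Δ1−h1·(2M1+M2)/6=2/3
t_q=3/4 → seg 0, τ=3/4; S=0+-7/3·τ+0·τ²+1/9·τ³=-109/64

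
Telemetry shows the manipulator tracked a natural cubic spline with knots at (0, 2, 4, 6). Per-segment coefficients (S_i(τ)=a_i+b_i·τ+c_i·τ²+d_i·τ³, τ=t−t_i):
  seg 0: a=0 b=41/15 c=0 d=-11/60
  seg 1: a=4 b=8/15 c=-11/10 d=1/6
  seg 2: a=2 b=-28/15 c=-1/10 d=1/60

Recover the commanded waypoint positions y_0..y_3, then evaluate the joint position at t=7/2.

y_0=0 y_1=4 y_2=2 y_3=-2
S(7/2) = 231/80

y_0 = S_0(0) = a_0 = 0
y_1 = S_1(0) = a_1 = 4
y_2 = S_2(0) = a_2 = 2
y_3 = S_2(2) = -2
t_q=7/2 is in segment 1 (τ=3/2); S_1(τ)=231/80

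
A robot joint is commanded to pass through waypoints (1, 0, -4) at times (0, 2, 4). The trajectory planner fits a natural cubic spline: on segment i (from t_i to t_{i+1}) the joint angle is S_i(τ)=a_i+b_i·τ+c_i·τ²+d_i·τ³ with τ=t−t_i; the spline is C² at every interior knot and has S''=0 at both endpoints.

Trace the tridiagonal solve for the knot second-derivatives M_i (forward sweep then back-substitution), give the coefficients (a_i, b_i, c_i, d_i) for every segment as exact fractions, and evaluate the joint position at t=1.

Δ: Δ0=-1/2, Δ1=-2
row 1: diag=8, rhs=-9; c'=1/4, d'=-9/8
back: M1=-9/8
M: M0=0, M1=-9/8, M2=0
seg 0: a=1, c=M0/2=0, d=(M1−M0)/(6·2)=-3/32, b=Δ0−h0·(2M0+M1)/6=-1/8
seg 1: a=0, c=M1/2=-9/16, d=(M2−M1)/(6·2)=3/32, b=Δ1−h1·(2M1+M2)/6=-5/4
t_q=1 → seg 0, τ=1; S=1+-1/8·τ+0·τ²+-3/32·τ³=25/32

  seg 0: a=1 b=-1/8 c=0 d=-3/32
  seg 1: a=0 b=-5/4 c=-9/16 d=3/32
S(1) = 25/32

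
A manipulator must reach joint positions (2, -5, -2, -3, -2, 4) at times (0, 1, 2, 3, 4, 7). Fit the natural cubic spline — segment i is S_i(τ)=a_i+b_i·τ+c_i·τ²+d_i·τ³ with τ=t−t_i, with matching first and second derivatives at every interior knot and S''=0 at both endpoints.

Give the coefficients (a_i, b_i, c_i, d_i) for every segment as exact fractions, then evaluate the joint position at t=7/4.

  seg 0: a=2 b=-10 c=0 d=3
  seg 1: a=-5 b=-1 c=9 d=-5
  seg 2: a=-2 b=2 c=-6 d=3
  seg 3: a=-3 b=-1 c=3 d=-1
  seg 4: a=-2 b=2 c=0 d=0
S(7/4) = -179/64

Δ: Δ0=-7, Δ1=3, Δ2=-1, Δ3=1, Δ4=2
row 1: diag=4, rhs=60; c'=1/4, d'=15
row 2: denom=4−1·1/4=15/4; d'=(-24−1·15)/(15/4)=-52/5
row 3: denom=4−1·4/15=56/15; d'=(12−1·-52/5)/(56/15)=6
row 4: denom=8−1·15/56=433/56; d'=(6−1·6)/(433/56)=0
back: M4=0
back: M3=6−15/56·0=6
back: M2=-52/5−4/15·6=-12
back: M1=15−1/4·-12=18
M: M0=0, M1=18, M2=-12, M3=6, M4=0, M5=0
seg 0: a=2, c=M0/2=0, d=(M1−M0)/(6·1)=3, b=Δ0−h0·(2M0+M1)/6=-10
seg 1: a=-5, c=M1/2=9, d=(M2−M1)/(6·1)=-5, b=Δ1−h1·(2M1+M2)/6=-1
seg 2: a=-2, c=M2/2=-6, d=(M3−M2)/(6·1)=3, b=Δ2−h2·(2M2+M3)/6=2
seg 3: a=-3, c=M3/2=3, d=(M4−M3)/(6·1)=-1, b=Δ3−h3·(2M3+M4)/6=-1
seg 4: a=-2, c=M4/2=0, d=(M5−M4)/(6·3)=0, b=Δ4−h4·(2M4+M5)/6=2
t_q=7/4 → seg 1, τ=3/4; S=-5+-1·τ+9·τ²+-5·τ³=-179/64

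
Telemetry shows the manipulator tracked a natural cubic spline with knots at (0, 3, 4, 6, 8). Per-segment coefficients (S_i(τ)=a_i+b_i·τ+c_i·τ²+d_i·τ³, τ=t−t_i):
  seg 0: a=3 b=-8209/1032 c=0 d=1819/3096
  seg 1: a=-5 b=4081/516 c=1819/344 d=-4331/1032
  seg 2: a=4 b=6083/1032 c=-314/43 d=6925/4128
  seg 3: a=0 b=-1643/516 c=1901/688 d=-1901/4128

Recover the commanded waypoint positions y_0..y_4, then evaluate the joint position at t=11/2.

y_0 = S_0(0) = a_0 = 3
y_1 = S_1(0) = a_1 = -5
y_2 = S_2(0) = a_2 = 4
y_3 = S_3(0) = a_3 = 0
y_4 = S_3(2) = 1
t_q=11/2 is in segment 2 (τ=3/2); S_2(τ)=22821/11008

y_0=3 y_1=-5 y_2=4 y_3=0 y_4=1
S(11/2) = 22821/11008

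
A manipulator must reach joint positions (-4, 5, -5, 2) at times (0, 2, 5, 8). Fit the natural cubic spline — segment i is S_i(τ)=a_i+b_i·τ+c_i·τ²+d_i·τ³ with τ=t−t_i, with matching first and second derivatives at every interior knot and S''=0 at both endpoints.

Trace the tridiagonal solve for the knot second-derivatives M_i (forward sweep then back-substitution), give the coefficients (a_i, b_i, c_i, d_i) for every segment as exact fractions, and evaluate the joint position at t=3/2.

  seg 0: a=-4 b=13/2 c=0 d=-1/2
  seg 1: a=5 b=1/2 c=-3 d=31/54
  seg 2: a=-5 b=-2 c=13/6 d=-13/54
S(3/2) = 65/16

Δ: Δ0=9/2, Δ1=-10/3, Δ2=7/3
row 1: diag=10, rhs=-47; c'=3/10, d'=-47/10
row 2: denom=12−3·3/10=111/10; d'=(34−3·-47/10)/(111/10)=13/3
back: M2=13/3
back: M1=-47/10−3/10·13/3=-6
M: M0=0, M1=-6, M2=13/3, M3=0
seg 0: a=-4, c=M0/2=0, d=(M1−M0)/(6·2)=-1/2, b=Δ0−h0·(2M0+M1)/6=13/2
seg 1: a=5, c=M1/2=-3, d=(M2−M1)/(6·3)=31/54, b=Δ1−h1·(2M1+M2)/6=1/2
seg 2: a=-5, c=M2/2=13/6, d=(M3−M2)/(6·3)=-13/54, b=Δ2−h2·(2M2+M3)/6=-2
t_q=3/2 → seg 0, τ=3/2; S=-4+13/2·τ+0·τ²+-1/2·τ³=65/16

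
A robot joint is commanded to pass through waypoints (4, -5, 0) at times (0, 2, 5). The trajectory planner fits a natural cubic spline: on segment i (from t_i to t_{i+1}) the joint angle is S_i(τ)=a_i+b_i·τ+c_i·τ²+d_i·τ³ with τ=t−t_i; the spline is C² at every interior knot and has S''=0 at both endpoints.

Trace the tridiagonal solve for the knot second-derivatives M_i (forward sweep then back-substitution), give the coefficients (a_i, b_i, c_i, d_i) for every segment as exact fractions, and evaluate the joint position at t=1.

  seg 0: a=4 b=-86/15 c=0 d=37/120
  seg 1: a=-5 b=-61/30 c=37/20 d=-37/180
S(1) = -57/40

Δ: Δ0=-9/2, Δ1=5/3
row 1: diag=10, rhs=37; c'=3/10, d'=37/10
back: M1=37/10
M: M0=0, M1=37/10, M2=0
seg 0: a=4, c=M0/2=0, d=(M1−M0)/(6·2)=37/120, b=Δ0−h0·(2M0+M1)/6=-86/15
seg 1: a=-5, c=M1/2=37/20, d=(M2−M1)/(6·3)=-37/180, b=Δ1−h1·(2M1+M2)/6=-61/30
t_q=1 → seg 0, τ=1; S=4+-86/15·τ+0·τ²+37/120·τ³=-57/40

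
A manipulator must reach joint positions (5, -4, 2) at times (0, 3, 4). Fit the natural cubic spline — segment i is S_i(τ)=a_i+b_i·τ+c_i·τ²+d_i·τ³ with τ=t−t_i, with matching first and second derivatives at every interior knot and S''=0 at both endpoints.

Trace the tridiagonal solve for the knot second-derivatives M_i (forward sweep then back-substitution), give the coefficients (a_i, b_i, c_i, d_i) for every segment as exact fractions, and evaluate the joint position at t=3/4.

  seg 0: a=5 b=-51/8 c=0 d=3/8
  seg 1: a=-4 b=15/4 c=27/8 d=-9/8
S(3/4) = 193/512

Δ: Δ0=-3, Δ1=6
row 1: diag=8, rhs=54; c'=1/8, d'=27/4
back: M1=27/4
M: M0=0, M1=27/4, M2=0
seg 0: a=5, c=M0/2=0, d=(M1−M0)/(6·3)=3/8, b=Δ0−h0·(2M0+M1)/6=-51/8
seg 1: a=-4, c=M1/2=27/8, d=(M2−M1)/(6·1)=-9/8, b=Δ1−h1·(2M1+M2)/6=15/4
t_q=3/4 → seg 0, τ=3/4; S=5+-51/8·τ+0·τ²+3/8·τ³=193/512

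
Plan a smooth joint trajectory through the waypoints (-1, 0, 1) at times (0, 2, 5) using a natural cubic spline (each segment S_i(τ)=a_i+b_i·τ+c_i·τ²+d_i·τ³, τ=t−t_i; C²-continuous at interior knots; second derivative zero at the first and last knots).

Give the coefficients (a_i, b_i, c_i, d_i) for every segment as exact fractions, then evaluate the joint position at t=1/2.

Δ: Δ0=1/2, Δ1=1/3
row 1: diag=10, rhs=-1; c'=3/10, d'=-1/10
back: M1=-1/10
M: M0=0, M1=-1/10, M2=0
seg 0: a=-1, c=M0/2=0, d=(M1−M0)/(6·2)=-1/120, b=Δ0−h0·(2M0+M1)/6=8/15
seg 1: a=0, c=M1/2=-1/20, d=(M2−M1)/(6·3)=1/180, b=Δ1−h1·(2M1+M2)/6=13/30
t_q=1/2 → seg 0, τ=1/2; S=-1+8/15·τ+0·τ²+-1/120·τ³=-47/64

  seg 0: a=-1 b=8/15 c=0 d=-1/120
  seg 1: a=0 b=13/30 c=-1/20 d=1/180
S(1/2) = -47/64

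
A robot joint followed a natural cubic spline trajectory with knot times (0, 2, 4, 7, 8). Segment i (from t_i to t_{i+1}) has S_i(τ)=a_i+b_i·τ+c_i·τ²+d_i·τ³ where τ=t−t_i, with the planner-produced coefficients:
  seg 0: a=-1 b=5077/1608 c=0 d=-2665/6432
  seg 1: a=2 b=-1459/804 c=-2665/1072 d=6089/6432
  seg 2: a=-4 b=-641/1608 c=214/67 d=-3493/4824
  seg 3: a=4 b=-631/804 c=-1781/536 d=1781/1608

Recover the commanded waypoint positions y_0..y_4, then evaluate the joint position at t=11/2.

y_0 = S_0(0) = a_0 = -1
y_1 = S_1(0) = a_1 = 2
y_2 = S_2(0) = a_2 = -4
y_3 = S_3(0) = a_3 = 4
y_4 = S_3(1) = 1
t_q=11/2 is in segment 2 (τ=3/2); S_2(τ)=621/4288

y_0=-1 y_1=2 y_2=-4 y_3=4 y_4=1
S(11/2) = 621/4288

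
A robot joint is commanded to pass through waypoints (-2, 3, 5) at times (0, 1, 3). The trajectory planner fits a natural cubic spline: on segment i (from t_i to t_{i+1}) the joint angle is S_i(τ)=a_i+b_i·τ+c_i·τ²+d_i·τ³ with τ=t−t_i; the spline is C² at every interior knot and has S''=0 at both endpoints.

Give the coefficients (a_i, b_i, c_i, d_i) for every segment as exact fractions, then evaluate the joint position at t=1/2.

  seg 0: a=-2 b=17/3 c=0 d=-2/3
  seg 1: a=3 b=11/3 c=-2 d=1/3
S(1/2) = 3/4

Δ: Δ0=5, Δ1=1
row 1: diag=6, rhs=-24; c'=1/3, d'=-4
back: M1=-4
M: M0=0, M1=-4, M2=0
seg 0: a=-2, c=M0/2=0, d=(M1−M0)/(6·1)=-2/3, b=Δ0−h0·(2M0+M1)/6=17/3
seg 1: a=3, c=M1/2=-2, d=(M2−M1)/(6·2)=1/3, b=Δ1−h1·(2M1+M2)/6=11/3
t_q=1/2 → seg 0, τ=1/2; S=-2+17/3·τ+0·τ²+-2/3·τ³=3/4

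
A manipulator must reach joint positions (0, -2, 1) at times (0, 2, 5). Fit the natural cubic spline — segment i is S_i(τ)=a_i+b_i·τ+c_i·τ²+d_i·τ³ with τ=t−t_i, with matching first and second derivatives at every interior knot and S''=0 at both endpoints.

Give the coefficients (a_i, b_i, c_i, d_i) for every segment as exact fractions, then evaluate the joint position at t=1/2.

  seg 0: a=0 b=-7/5 c=0 d=1/10
  seg 1: a=-2 b=-1/5 c=3/5 d=-1/15
S(1/2) = -11/16

Δ: Δ0=-1, Δ1=1
row 1: diag=10, rhs=12; c'=3/10, d'=6/5
back: M1=6/5
M: M0=0, M1=6/5, M2=0
seg 0: a=0, c=M0/2=0, d=(M1−M0)/(6·2)=1/10, b=Δ0−h0·(2M0+M1)/6=-7/5
seg 1: a=-2, c=M1/2=3/5, d=(M2−M1)/(6·3)=-1/15, b=Δ1−h1·(2M1+M2)/6=-1/5
t_q=1/2 → seg 0, τ=1/2; S=0+-7/5·τ+0·τ²+1/10·τ³=-11/16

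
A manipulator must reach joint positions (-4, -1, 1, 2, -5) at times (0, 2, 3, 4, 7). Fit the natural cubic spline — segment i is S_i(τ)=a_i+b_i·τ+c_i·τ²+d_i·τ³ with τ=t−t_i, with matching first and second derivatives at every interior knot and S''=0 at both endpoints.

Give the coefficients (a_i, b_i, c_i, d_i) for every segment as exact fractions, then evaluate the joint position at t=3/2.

Δ: Δ0=3/2, Δ1=2, Δ2=1, Δ3=-7/3
row 1: diag=6, rhs=3; c'=1/6, d'=1/2
row 2: denom=4−1·1/6=23/6; d'=(-6−1·1/2)/(23/6)=-39/23
row 3: denom=8−1·6/23=178/23; d'=(-20−1·-39/23)/(178/23)=-421/178
back: M3=-421/178
back: M2=-39/23−6/23·-421/178=-96/89
back: M1=1/2−1/6·-96/89=121/178
M: M0=0, M1=121/178, M2=-96/89, M3=-421/178, M4=0
seg 0: a=-4, c=M0/2=0, d=(M1−M0)/(6·2)=121/2136, b=Δ0−h0·(2M0+M1)/6=340/267
seg 1: a=-1, c=M1/2=121/356, d=(M2−M1)/(6·1)=-313/1068, b=Δ1−h1·(2M1+M2)/6=1043/534
seg 2: a=1, c=M2/2=-48/89, d=(M3−M2)/(6·1)=-229/1068, b=Δ2−h2·(2M2+M3)/6=1873/1068
seg 3: a=2, c=M3/2=-421/356, d=(M4−M3)/(6·3)=421/3204, b=Δ3−h3·(2M3+M4)/6=17/534
t_q=3/2 → seg 0, τ=3/2; S=-4+340/267·τ+0·τ²+121/2136·τ³=-10815/5696

  seg 0: a=-4 b=340/267 c=0 d=121/2136
  seg 1: a=-1 b=1043/534 c=121/356 d=-313/1068
  seg 2: a=1 b=1873/1068 c=-48/89 d=-229/1068
  seg 3: a=2 b=17/534 c=-421/356 d=421/3204
S(3/2) = -10815/5696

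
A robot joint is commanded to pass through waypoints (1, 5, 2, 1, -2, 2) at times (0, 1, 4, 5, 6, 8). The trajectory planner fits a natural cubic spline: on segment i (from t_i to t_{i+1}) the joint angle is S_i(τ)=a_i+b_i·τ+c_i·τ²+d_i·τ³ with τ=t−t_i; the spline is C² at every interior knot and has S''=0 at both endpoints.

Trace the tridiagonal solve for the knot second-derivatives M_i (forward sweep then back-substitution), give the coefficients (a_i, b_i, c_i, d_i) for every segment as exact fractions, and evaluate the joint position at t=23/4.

Δ: Δ0=4, Δ1=-1, Δ2=-1, Δ3=-3, Δ4=2
row 1: diag=8, rhs=-30; c'=3/8, d'=-15/4
row 2: denom=8−3·3/8=55/8; d'=(0−3·-15/4)/(55/8)=18/11
row 3: denom=4−1·8/55=212/55; d'=(-12−1·18/11)/(212/55)=-375/106
row 4: denom=6−1·55/212=1217/212; d'=(30−1·-375/106)/(1217/212)=7110/1217
back: M4=7110/1217
back: M3=-375/106−55/212·7110/1217=-6150/1217
back: M2=18/11−8/55·-6150/1217=2886/1217
back: M1=-15/4−3/8·2886/1217=-5646/1217
M: M0=0, M1=-5646/1217, M2=2886/1217, M3=-6150/1217, M4=7110/1217, M5=0
seg 0: a=1, c=M0/2=0, d=(M1−M0)/(6·1)=-941/1217, b=Δ0−h0·(2M0+M1)/6=5809/1217
seg 1: a=5, c=M1/2=-2823/1217, d=(M2−M1)/(6·3)=474/1217, b=Δ1−h1·(2M1+M2)/6=2986/1217
seg 2: a=2, c=M2/2=1443/1217, d=(M3−M2)/(6·1)=-1506/1217, b=Δ2−h2·(2M2+M3)/6=-1154/1217
seg 3: a=1, c=M3/2=-3075/1217, d=(M4−M3)/(6·1)=2210/1217, b=Δ3−h3·(2M3+M4)/6=-2786/1217
seg 4: a=-2, c=M4/2=3555/1217, d=(M5−M4)/(6·2)=-1185/2434, b=Δ4−h4·(2M4+M5)/6=-2306/1217
t_q=23/4 → seg 3, τ=3/4; S=1+-2786/1217·τ+-3075/1217·τ²+2210/1217·τ³=-53435/38944

  seg 0: a=1 b=5809/1217 c=0 d=-941/1217
  seg 1: a=5 b=2986/1217 c=-2823/1217 d=474/1217
  seg 2: a=2 b=-1154/1217 c=1443/1217 d=-1506/1217
  seg 3: a=1 b=-2786/1217 c=-3075/1217 d=2210/1217
  seg 4: a=-2 b=-2306/1217 c=3555/1217 d=-1185/2434
S(23/4) = -53435/38944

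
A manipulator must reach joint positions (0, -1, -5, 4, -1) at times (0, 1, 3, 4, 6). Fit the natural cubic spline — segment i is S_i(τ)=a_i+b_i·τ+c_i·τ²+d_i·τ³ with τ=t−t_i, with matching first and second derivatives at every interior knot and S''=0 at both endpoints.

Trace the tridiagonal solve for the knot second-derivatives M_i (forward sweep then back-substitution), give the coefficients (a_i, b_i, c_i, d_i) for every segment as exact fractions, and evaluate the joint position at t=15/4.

  seg 0: a=0 b=2/93 c=0 d=-95/93
  seg 1: a=-1 b=-283/93 c=-95/31 d=667/372
  seg 2: a=-5 b=578/93 c=477/62 d=-913/186
  seg 3: a=4 b=1279/186 c=-218/31 d=109/93
S(15/4) = 7611/3968

Δ: Δ0=-1, Δ1=-2, Δ2=9, Δ3=-5/2
row 1: diag=6, rhs=-6; c'=1/3, d'=-1
row 2: denom=6−2·1/3=16/3; d'=(66−2·-1)/(16/3)=51/4
row 3: denom=6−1·3/16=93/16; d'=(-69−1·51/4)/(93/16)=-436/31
back: M3=-436/31
back: M2=51/4−3/16·-436/31=477/31
back: M1=-1−1/3·477/31=-190/31
M: M0=0, M1=-190/31, M2=477/31, M3=-436/31, M4=0
seg 0: a=0, c=M0/2=0, d=(M1−M0)/(6·1)=-95/93, b=Δ0−h0·(2M0+M1)/6=2/93
seg 1: a=-1, c=M1/2=-95/31, d=(M2−M1)/(6·2)=667/372, b=Δ1−h1·(2M1+M2)/6=-283/93
seg 2: a=-5, c=M2/2=477/62, d=(M3−M2)/(6·1)=-913/186, b=Δ2−h2·(2M2+M3)/6=578/93
seg 3: a=4, c=M3/2=-218/31, d=(M4−M3)/(6·2)=109/93, b=Δ3−h3·(2M3+M4)/6=1279/186
t_q=15/4 → seg 2, τ=3/4; S=-5+578/93·τ+477/62·τ²+-913/186·τ³=7611/3968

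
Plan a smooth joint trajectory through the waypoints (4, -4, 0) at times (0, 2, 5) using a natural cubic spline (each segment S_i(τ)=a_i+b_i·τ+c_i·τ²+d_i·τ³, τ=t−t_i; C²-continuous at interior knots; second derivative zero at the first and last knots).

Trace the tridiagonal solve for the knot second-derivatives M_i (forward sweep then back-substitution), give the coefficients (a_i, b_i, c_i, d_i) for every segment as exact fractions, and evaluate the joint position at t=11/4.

Δ: Δ0=-4, Δ1=4/3
row 1: diag=10, rhs=32; c'=3/10, d'=16/5
back: M1=16/5
M: M0=0, M1=16/5, M2=0
seg 0: a=4, c=M0/2=0, d=(M1−M0)/(6·2)=4/15, b=Δ0−h0·(2M0+M1)/6=-76/15
seg 1: a=-4, c=M1/2=8/5, d=(M2−M1)/(6·3)=-8/45, b=Δ1−h1·(2M1+M2)/6=-28/15
t_q=11/4 → seg 1, τ=3/4; S=-4+-28/15·τ+8/5·τ²+-8/45·τ³=-183/40

  seg 0: a=4 b=-76/15 c=0 d=4/15
  seg 1: a=-4 b=-28/15 c=8/5 d=-8/45
S(11/4) = -183/40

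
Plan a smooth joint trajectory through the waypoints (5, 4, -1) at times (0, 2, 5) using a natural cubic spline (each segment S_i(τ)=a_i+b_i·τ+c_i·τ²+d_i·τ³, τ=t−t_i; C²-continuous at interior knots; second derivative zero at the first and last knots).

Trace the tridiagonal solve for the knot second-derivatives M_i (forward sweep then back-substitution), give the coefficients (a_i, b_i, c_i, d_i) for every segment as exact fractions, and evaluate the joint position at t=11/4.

  seg 0: a=5 b=-4/15 c=0 d=-7/120
  seg 1: a=4 b=-29/30 c=-7/20 d=7/180
S(11/4) = 3961/1280

Δ: Δ0=-1/2, Δ1=-5/3
row 1: diag=10, rhs=-7; c'=3/10, d'=-7/10
back: M1=-7/10
M: M0=0, M1=-7/10, M2=0
seg 0: a=5, c=M0/2=0, d=(M1−M0)/(6·2)=-7/120, b=Δ0−h0·(2M0+M1)/6=-4/15
seg 1: a=4, c=M1/2=-7/20, d=(M2−M1)/(6·3)=7/180, b=Δ1−h1·(2M1+M2)/6=-29/30
t_q=11/4 → seg 1, τ=3/4; S=4+-29/30·τ+-7/20·τ²+7/180·τ³=3961/1280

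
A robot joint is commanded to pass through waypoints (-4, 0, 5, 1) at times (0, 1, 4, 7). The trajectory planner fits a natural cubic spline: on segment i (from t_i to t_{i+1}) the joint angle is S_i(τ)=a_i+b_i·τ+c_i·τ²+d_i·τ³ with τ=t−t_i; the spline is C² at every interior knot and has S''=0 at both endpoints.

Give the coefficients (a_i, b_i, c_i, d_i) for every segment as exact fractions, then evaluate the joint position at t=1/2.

  seg 0: a=-4 b=367/87 c=0 d=-19/87
  seg 1: a=0 b=310/87 c=-19/29 d=2/261
  seg 2: a=5 b=-14/87 c=-17/29 d=17/261
S(1/2) = -445/232

Δ: Δ0=4, Δ1=5/3, Δ2=-4/3
row 1: diag=8, rhs=-14; c'=3/8, d'=-7/4
row 2: denom=12−3·3/8=87/8; d'=(-18−3·-7/4)/(87/8)=-34/29
back: M2=-34/29
back: M1=-7/4−3/8·-34/29=-38/29
M: M0=0, M1=-38/29, M2=-34/29, M3=0
seg 0: a=-4, c=M0/2=0, d=(M1−M0)/(6·1)=-19/87, b=Δ0−h0·(2M0+M1)/6=367/87
seg 1: a=0, c=M1/2=-19/29, d=(M2−M1)/(6·3)=2/261, b=Δ1−h1·(2M1+M2)/6=310/87
seg 2: a=5, c=M2/2=-17/29, d=(M3−M2)/(6·3)=17/261, b=Δ2−h2·(2M2+M3)/6=-14/87
t_q=1/2 → seg 0, τ=1/2; S=-4+367/87·τ+0·τ²+-19/87·τ³=-445/232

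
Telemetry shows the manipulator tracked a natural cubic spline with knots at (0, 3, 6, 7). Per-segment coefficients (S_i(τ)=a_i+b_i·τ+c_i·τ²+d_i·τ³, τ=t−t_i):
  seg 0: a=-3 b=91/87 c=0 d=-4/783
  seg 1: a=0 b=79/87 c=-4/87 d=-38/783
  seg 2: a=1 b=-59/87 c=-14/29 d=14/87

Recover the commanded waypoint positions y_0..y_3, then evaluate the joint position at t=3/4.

y_0=-3 y_1=0 y_2=1 y_3=0
S(3/4) = -1029/464

y_0 = S_0(0) = a_0 = -3
y_1 = S_1(0) = a_1 = 0
y_2 = S_2(0) = a_2 = 1
y_3 = S_2(1) = 0
t_q=3/4 is in segment 0 (τ=3/4); S_0(τ)=-1029/464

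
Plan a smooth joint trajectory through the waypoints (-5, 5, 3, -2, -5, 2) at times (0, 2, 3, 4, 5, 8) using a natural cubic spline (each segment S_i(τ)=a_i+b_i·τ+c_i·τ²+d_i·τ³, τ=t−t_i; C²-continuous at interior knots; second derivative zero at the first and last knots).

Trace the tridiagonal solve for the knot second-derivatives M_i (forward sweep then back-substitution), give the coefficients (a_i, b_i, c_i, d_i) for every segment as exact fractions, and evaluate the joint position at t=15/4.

  seg 0: a=-5 b=2845/399 c=0 d=-425/798
  seg 1: a=5 b=295/399 c=-425/133 d=26/57
  seg 2: a=3 b=-1709/399 c=-243/133 d=443/399
  seg 3: a=-2 b=-1838/399 c=200/133 d=41/399
  seg 4: a=-5 b=-515/399 c=241/133 d=-241/1197
S(15/4) = -6569/8512

Δ: Δ0=5, Δ1=-2, Δ2=-5, Δ3=-3, Δ4=7/3
row 1: diag=6, rhs=-42; c'=1/6, d'=-7
row 2: denom=4−1·1/6=23/6; d'=(-18−1·-7)/(23/6)=-66/23
row 3: denom=4−1·6/23=86/23; d'=(12−1·-66/23)/(86/23)=171/43
row 4: denom=8−1·23/86=665/86; d'=(32−1·171/43)/(665/86)=482/133
back: M4=482/133
back: M3=171/43−23/86·482/133=400/133
back: M2=-66/23−6/23·400/133=-486/133
back: M1=-7−1/6·-486/133=-850/133
M: M0=0, M1=-850/133, M2=-486/133, M3=400/133, M4=482/133, M5=0
seg 0: a=-5, c=M0/2=0, d=(M1−M0)/(6·2)=-425/798, b=Δ0−h0·(2M0+M1)/6=2845/399
seg 1: a=5, c=M1/2=-425/133, d=(M2−M1)/(6·1)=26/57, b=Δ1−h1·(2M1+M2)/6=295/399
seg 2: a=3, c=M2/2=-243/133, d=(M3−M2)/(6·1)=443/399, b=Δ2−h2·(2M2+M3)/6=-1709/399
seg 3: a=-2, c=M3/2=200/133, d=(M4−M3)/(6·1)=41/399, b=Δ3−h3·(2M3+M4)/6=-1838/399
seg 4: a=-5, c=M4/2=241/133, d=(M5−M4)/(6·3)=-241/1197, b=Δ4−h4·(2M4+M5)/6=-515/399
t_q=15/4 → seg 2, τ=3/4; S=3+-1709/399·τ+-243/133·τ²+443/399·τ³=-6569/8512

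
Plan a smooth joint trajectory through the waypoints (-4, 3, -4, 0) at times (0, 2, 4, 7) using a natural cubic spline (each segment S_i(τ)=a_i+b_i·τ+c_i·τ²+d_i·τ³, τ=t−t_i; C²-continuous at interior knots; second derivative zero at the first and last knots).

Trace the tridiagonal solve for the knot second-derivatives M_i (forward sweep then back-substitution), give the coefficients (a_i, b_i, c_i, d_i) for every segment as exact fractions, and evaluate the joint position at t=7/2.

  seg 0: a=-4 b=319/57 c=0 d=-239/456
  seg 1: a=3 b=-79/114 c=-239/76 d=397/456
  seg 2: a=-4 b=-161/57 c=79/38 d=-79/342
S(7/2) = -2647/1216

Δ: Δ0=7/2, Δ1=-7/2, Δ2=4/3
row 1: diag=8, rhs=-42; c'=1/4, d'=-21/4
row 2: denom=10−2·1/4=19/2; d'=(29−2·-21/4)/(19/2)=79/19
back: M2=79/19
back: M1=-21/4−1/4·79/19=-239/38
M: M0=0, M1=-239/38, M2=79/19, M3=0
seg 0: a=-4, c=M0/2=0, d=(M1−M0)/(6·2)=-239/456, b=Δ0−h0·(2M0+M1)/6=319/57
seg 1: a=3, c=M1/2=-239/76, d=(M2−M1)/(6·2)=397/456, b=Δ1−h1·(2M1+M2)/6=-79/114
seg 2: a=-4, c=M2/2=79/38, d=(M3−M2)/(6·3)=-79/342, b=Δ2−h2·(2M2+M3)/6=-161/57
t_q=7/2 → seg 1, τ=3/2; S=3+-79/114·τ+-239/76·τ²+397/456·τ³=-2647/1216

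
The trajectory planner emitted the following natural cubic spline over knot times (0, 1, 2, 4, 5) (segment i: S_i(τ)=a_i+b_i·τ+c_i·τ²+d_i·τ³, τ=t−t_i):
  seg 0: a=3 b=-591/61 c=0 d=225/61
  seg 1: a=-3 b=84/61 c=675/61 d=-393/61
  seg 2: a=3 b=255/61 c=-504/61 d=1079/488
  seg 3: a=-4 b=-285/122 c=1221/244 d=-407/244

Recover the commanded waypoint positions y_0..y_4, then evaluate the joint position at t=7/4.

y_0=3 y_1=-3 y_2=3 y_3=-4 y_4=-3
S(7/4) = 6009/3904

y_0 = S_0(0) = a_0 = 3
y_1 = S_1(0) = a_1 = -3
y_2 = S_2(0) = a_2 = 3
y_3 = S_3(0) = a_3 = -4
y_4 = S_3(1) = -3
t_q=7/4 is in segment 1 (τ=3/4); S_1(τ)=6009/3904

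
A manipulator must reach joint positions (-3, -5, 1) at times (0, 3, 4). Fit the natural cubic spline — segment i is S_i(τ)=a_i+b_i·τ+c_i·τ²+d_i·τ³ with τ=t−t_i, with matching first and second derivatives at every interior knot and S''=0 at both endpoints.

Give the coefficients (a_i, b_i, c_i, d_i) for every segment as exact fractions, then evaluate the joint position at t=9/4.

Δ: Δ0=-2/3, Δ1=6
row 1: diag=8, rhs=40; c'=1/8, d'=5
back: M1=5
M: M0=0, M1=5, M2=0
seg 0: a=-3, c=M0/2=0, d=(M1−M0)/(6·3)=5/18, b=Δ0−h0·(2M0+M1)/6=-19/6
seg 1: a=-5, c=M1/2=5/2, d=(M2−M1)/(6·1)=-5/6, b=Δ1−h1·(2M1+M2)/6=13/3
t_q=9/4 → seg 0, τ=9/4; S=-3+-19/6·τ+0·τ²+5/18·τ³=-891/128

  seg 0: a=-3 b=-19/6 c=0 d=5/18
  seg 1: a=-5 b=13/3 c=5/2 d=-5/6
S(9/4) = -891/128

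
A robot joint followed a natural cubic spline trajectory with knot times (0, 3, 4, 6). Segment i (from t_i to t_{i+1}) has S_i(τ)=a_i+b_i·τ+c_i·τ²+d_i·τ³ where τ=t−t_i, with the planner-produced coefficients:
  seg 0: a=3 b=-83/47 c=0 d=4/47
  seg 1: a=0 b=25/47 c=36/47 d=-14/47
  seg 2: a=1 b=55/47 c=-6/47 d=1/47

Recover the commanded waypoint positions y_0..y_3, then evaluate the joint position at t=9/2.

y_0=3 y_1=0 y_2=1 y_3=3
S(9/2) = 585/376

y_0 = S_0(0) = a_0 = 3
y_1 = S_1(0) = a_1 = 0
y_2 = S_2(0) = a_2 = 1
y_3 = S_2(2) = 3
t_q=9/2 is in segment 2 (τ=1/2); S_2(τ)=585/376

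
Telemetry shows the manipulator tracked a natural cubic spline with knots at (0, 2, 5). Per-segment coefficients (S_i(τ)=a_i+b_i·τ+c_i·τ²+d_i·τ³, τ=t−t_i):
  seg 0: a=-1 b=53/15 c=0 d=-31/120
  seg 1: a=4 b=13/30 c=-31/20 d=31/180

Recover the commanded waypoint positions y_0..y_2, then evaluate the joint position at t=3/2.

y_0 = S_0(0) = a_0 = -1
y_1 = S_1(0) = a_1 = 4
y_2 = S_1(3) = -4
t_q=3/2 is in segment 0 (τ=3/2); S_0(τ)=1097/320

y_0=-1 y_1=4 y_2=-4
S(3/2) = 1097/320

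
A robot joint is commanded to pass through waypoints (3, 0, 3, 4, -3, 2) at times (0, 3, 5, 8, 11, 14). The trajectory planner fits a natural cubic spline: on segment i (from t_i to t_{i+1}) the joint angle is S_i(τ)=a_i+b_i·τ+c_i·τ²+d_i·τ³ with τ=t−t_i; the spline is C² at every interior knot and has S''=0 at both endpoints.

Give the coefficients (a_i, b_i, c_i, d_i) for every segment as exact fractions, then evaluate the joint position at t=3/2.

Δ: Δ0=-1, Δ1=3/2, Δ2=1/3, Δ3=-7/3, Δ4=5/3
row 1: diag=10, rhs=15; c'=1/5, d'=3/2
row 2: denom=10−2·1/5=48/5; d'=(-7−2·3/2)/(48/5)=-25/24
row 3: denom=12−3·5/16=177/16; d'=(-16−3·-25/24)/(177/16)=-206/177
row 4: denom=12−3·16/59=660/59; d'=(24−3·-206/177)/(660/59)=811/330
back: M4=811/330
back: M3=-206/177−16/59·811/330=-302/165
back: M2=-25/24−5/16·-302/165=-31/66
back: M1=3/2−1/5·-31/66=263/165
M: M0=0, M1=263/165, M2=-31/66, M3=-302/165, M4=811/330, M5=0
seg 0: a=3, c=M0/2=0, d=(M1−M0)/(6·3)=263/2970, b=Δ0−h0·(2M0+M1)/6=-593/330
seg 1: a=0, c=M1/2=263/330, d=(M2−M1)/(6·2)=-227/1320, b=Δ1−h1·(2M1+M2)/6=98/165
seg 2: a=3, c=M2/2=-31/132, d=(M3−M2)/(6·3)=-449/5940, b=Δ2−h2·(2M2+M3)/6=189/110
seg 3: a=4, c=M3/2=-151/165, d=(M4−M3)/(6·3)=283/1188, b=Δ3−h3·(2M3+M4)/6=-381/220
seg 4: a=-3, c=M4/2=811/660, d=(M5−M4)/(6·3)=-811/5940, b=Δ4−h4·(2M4+M5)/6=-87/110
t_q=3/2 → seg 0, τ=3/2; S=3+-593/330·τ+0·τ²+263/2970·τ³=531/880

  seg 0: a=3 b=-593/330 c=0 d=263/2970
  seg 1: a=0 b=98/165 c=263/330 d=-227/1320
  seg 2: a=3 b=189/110 c=-31/132 d=-449/5940
  seg 3: a=4 b=-381/220 c=-151/165 d=283/1188
  seg 4: a=-3 b=-87/110 c=811/660 d=-811/5940
S(3/2) = 531/880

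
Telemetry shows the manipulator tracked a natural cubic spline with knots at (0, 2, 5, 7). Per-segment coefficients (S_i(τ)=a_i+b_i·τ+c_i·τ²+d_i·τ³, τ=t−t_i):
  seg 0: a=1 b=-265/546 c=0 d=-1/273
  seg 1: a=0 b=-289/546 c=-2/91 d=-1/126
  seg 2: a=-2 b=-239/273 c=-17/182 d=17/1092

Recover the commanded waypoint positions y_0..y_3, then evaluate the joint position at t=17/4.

y_0 = S_0(0) = a_0 = 1
y_1 = S_1(0) = a_1 = 0
y_2 = S_2(0) = a_2 = -2
y_3 = S_2(2) = -4
t_q=17/4 is in segment 1 (τ=9/4); S_1(τ)=-16221/11648

y_0=1 y_1=0 y_2=-2 y_3=-4
S(17/4) = -16221/11648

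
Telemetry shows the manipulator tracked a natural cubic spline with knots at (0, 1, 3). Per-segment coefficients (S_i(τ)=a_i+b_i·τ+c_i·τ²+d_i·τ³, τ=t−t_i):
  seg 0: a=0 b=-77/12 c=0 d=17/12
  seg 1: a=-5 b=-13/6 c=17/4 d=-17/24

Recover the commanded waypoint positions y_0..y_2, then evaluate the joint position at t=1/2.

y_0=0 y_1=-5 y_2=2
S(1/2) = -97/32

y_0 = S_0(0) = a_0 = 0
y_1 = S_1(0) = a_1 = -5
y_2 = S_1(2) = 2
t_q=1/2 is in segment 0 (τ=1/2); S_0(τ)=-97/32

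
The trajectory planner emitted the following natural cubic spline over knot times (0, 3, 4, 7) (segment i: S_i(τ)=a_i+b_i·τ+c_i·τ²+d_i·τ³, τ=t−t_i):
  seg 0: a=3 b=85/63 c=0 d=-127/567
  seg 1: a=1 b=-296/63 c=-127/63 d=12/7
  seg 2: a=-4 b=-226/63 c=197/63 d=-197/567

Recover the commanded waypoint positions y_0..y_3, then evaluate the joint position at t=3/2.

y_0=3 y_1=1 y_2=-4 y_3=4
S(3/2) = 239/56

y_0 = S_0(0) = a_0 = 3
y_1 = S_1(0) = a_1 = 1
y_2 = S_2(0) = a_2 = -4
y_3 = S_2(3) = 4
t_q=3/2 is in segment 0 (τ=3/2); S_0(τ)=239/56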